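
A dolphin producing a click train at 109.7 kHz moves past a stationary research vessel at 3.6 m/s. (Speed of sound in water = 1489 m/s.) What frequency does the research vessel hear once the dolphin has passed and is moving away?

Receding: f₂ = f · v/(v + v_s) = 109.7 × 1489/1492.6 ≈ 109.4 kHz.

109.4 kHz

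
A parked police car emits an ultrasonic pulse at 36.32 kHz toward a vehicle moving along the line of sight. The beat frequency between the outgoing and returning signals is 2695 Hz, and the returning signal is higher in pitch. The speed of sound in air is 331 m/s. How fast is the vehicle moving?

11.8 m/s

Double Doppler shift off a moving reflector: f₂ = f₀ · (v + u)/(v − u) (u > 0 toward emitter).
Returning signal is higher, so f₂ = f₀ + Δf = 36320 + 2695 = 39015 Hz.
Rearranging, u = v · (f₂ − f₀)/(f₂ + f₀) = 331 × 2695/75335 ≈ 11.8 m/s.
So the vehicle is moving at 11.8 m/s toward the emitter.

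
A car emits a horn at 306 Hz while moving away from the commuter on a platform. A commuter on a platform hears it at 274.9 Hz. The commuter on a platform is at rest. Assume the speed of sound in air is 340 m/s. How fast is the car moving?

f' = f · v/(v + v_s) ⇒ v_s = v · |1 − f/f'|.
v_s = 340 × |1 − 306/274.9| = 340 × 0.1131 ≈ 38 m/s.

38 m/s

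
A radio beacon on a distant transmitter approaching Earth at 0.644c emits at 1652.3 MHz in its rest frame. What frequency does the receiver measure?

3550.7 MHz

Relativistic Doppler for frequency: f' = f₀ · √((1 + β)/(1 − β)).
f' = 1652.3 × √(1.6440/0.3560) = 1652.3 × 2.14895 ≈ 3550.7 MHz.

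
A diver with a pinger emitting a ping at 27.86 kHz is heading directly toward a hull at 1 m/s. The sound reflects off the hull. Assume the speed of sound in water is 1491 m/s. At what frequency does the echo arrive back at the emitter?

27.9 kHz

The hull receives the sound from a moving source: f₁ = f₀ · v/(v − v_e) = 27.86 × 1491/1490 ≈ 27.9 kHz.
On the return leg the diver with a pinger is a moving observer: f₂ = f₁ · (v + v_e)/v = 27.9 × 1492/1491 ≈ 27.9 kHz.
Equivalently f₂ = f₀ · (v + v_e)/(v − v_e).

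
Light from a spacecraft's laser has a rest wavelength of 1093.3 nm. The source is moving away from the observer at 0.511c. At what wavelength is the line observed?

1921.8 nm

Relativistic Doppler for wavelength: λ' = λ₀ · √((1 + β)/(1 − β)).
λ' = 1093.3 × √(1.5110/0.4890) = 1093.3 × 1.75783 ≈ 1921.8 nm.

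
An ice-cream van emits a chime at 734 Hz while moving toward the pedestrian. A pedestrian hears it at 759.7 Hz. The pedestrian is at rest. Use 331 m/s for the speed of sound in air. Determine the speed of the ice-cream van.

11.2 m/s

f' = f · v/(v − v_s) ⇒ v_s = v · |1 − f/f'|.
v_s = 331 × |1 − 734/759.7| = 331 × 0.03383 ≈ 11.2 m/s.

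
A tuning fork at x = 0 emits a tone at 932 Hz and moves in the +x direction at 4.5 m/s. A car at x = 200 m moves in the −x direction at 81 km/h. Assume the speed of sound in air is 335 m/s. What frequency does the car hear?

1008 Hz

81 km/h = 22.5 m/s.
The observer lies on the +x side, so the source is heading toward the observer and the observer is heading toward the source.
Both move, so f' = f · (v + v_o)/(v − v_s).
f' = 932 × (335 + 22.5)/(335 − 4.5) = 932 × 357.5/330.5 ≈ 1008 Hz.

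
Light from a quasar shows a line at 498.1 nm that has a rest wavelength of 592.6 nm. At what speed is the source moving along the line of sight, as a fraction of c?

0.172

λ'/λ₀ = 0.8405 < 1 (blueshift), so the source is approaching.
λ'/λ₀ = √((1 − β)/(1 + β)) for an approaching source ⇒ β = (1 − r²)/(1 + r²) with r = λ'/λ₀.
β = (1 − 0.7065)/(1 + 0.7065) ≈ 0.172.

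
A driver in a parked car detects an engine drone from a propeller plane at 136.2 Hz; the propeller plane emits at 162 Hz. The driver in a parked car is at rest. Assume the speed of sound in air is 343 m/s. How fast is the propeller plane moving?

65 m/s

f' < f, so the propeller plane is receding.
f' = f · v/(v + v_s) ⇒ v_s = v · |1 − f/f'|.
v_s = 343 × |1 − 162/136.2| = 343 × 0.1894 ≈ 65 m/s.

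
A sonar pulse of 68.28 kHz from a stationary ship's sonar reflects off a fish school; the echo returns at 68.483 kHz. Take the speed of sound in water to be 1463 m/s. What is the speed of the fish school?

2.17 m/s

Double Doppler shift off a moving reflector: f₂ = f₀ · (v + u)/(v − u) (u > 0 toward emitter).
Rearranging, u = v · (f₂ − f₀)/(f₂ + f₀) = 1463 × 0.203/136.763 ≈ 2.17 m/s.
So the fish school is moving at 2.17 m/s toward the emitter.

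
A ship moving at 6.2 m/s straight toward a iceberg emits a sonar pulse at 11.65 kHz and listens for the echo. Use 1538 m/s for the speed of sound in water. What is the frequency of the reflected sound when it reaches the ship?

11.74 kHz

The iceberg receives the sound from a moving source: f₁ = f₀ · v/(v − v_e) = 11.65 × 1538/1531.8 ≈ 11.70 kHz.
On the return leg the ship is a moving observer: f₂ = f₁ · (v + v_e)/v = 11.70 × 1544.2/1538 ≈ 11.74 kHz.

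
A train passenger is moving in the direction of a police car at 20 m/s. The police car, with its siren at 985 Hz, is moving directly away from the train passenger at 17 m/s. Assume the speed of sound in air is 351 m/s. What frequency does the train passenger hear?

Both move, so f' = f · (v + v_o)/(v + v_s).
f' = 985 × (351 + 20)/(351 + 17) = 985 × 371/368 ≈ 993 Hz.

993 Hz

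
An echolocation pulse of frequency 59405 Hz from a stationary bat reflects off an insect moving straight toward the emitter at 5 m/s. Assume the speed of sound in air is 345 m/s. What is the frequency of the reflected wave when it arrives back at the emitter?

61152 Hz

At the insect (a moving observer), f₁ = f₀ · (v + u)/v = 59405 × 350/345 ≈ 60266 Hz.
The reflection then acts as a moving source: f₂ = f₁ · v/(v − u) ≈ 61152 Hz.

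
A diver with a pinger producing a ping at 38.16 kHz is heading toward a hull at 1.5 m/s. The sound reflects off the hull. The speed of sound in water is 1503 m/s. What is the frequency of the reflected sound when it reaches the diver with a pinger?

The hull receives the sound from a moving source: f₁ = f₀ · v/(v − v_e) = 38.16 × 1503/1501.5 ≈ 38.2 kHz.
On the return leg the diver with a pinger is a moving observer: f₂ = f₁ · (v + v_e)/v = 38.2 × 1504.5/1503 ≈ 38.2 kHz.

38.2 kHz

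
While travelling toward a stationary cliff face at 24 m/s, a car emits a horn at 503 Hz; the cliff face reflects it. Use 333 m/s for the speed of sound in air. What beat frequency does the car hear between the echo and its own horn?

78 Hz

The cliff face receives the sound from a moving source: f₁ = f₀ · v/(v − v_e) = 503 × 333/309 ≈ 542.1 Hz.
On the return leg the car is a moving observer: f₂ = f₁ · (v + v_e)/v = 542.1 × 357/333 ≈ 581.1 Hz.
Beat against the emitted tone: |f₂ − f₀| = 2v_e·f₀/(v − v_e) = 2 × 24 × 503/309 ≈ 78 Hz.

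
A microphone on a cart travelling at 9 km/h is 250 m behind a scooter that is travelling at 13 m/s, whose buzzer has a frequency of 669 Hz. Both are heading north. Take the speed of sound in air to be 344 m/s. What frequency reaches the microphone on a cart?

9 km/h = 2.5 m/s.
The microphone on a cart is behind, so the scooter is moving away from it while the microphone on a cart is moving toward the scooter.
With source receding and observer approaching, f' = f · (v + v_o)/(v + v_s).
f' = 669 × (344 + 2.5)/(344 + 13) = 669 × 346.5/357 ≈ 649 Hz.

649 Hz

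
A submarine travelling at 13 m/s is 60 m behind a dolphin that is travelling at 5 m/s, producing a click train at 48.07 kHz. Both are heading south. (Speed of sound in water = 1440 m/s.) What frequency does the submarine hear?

The submarine is behind, so the dolphin is moving away from it while the submarine is moving toward the dolphin.
Both move, so f' = f · (v + v_o)/(v + v_s).
f' = 48.07 × (1440 + 13)/(1440 + 5) = 48.07 × 1453/1445 ≈ 48.3 kHz.

48.3 kHz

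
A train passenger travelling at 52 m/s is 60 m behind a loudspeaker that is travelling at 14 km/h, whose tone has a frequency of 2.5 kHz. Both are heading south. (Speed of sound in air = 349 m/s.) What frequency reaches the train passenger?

2.84 kHz

14 km/h = 3.889 m/s.
The train passenger is behind, so the loudspeaker is moving away from it while the train passenger is moving toward the loudspeaker.
With source receding and observer approaching, f' = f · (v + v_o)/(v + v_s).
f' = 2.5 × (349 + 52)/(349 + 3.889) = 2.5 × 401/352.89 ≈ 2.84 kHz.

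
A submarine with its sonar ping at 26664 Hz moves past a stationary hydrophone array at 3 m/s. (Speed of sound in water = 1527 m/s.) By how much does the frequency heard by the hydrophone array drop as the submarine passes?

105 Hz

Approaching: f₁ = f · v/(v − v_s) = 26664 × 1527/1524 ≈ 26716 Hz.
Receding: f₂ = f · v/(v + v_s) = 26664 × 1527/1530 ≈ 26612 Hz.
Drop: f₁ − f₂ = 2f·v·v_s/(v² − v_s²) = 2 × 26664 × 1527 × 3/(1527² − 3²) ≈ 105 Hz.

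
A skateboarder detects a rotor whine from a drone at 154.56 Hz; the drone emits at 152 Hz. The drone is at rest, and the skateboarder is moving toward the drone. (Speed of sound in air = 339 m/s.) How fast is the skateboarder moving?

f' = f · (v + v_o)/v ⇒ v_o = v · |f'/f − 1|.
v_o = 339 × |154.56/152 − 1| = 339 × 0.01684 ≈ 5.7 m/s.

5.7 m/s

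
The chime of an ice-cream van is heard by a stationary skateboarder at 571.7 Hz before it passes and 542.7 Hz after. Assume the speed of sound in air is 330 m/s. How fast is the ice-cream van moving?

8.6 m/s

f₁/f₂ = (v + v_s)/(v − v_s), so v_s = v · (f₁ − f₂)/(f₁ + f₂).
v_s = 330 × (571.7 − 542.7)/(571.7 + 542.7) = 330 × 29.0/1114.4 ≈ 8.6 m/s.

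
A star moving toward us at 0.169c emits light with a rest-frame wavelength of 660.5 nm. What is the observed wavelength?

556.9 nm

Relativistic Doppler for wavelength: λ' = λ₀ · √((1 − β)/(1 + β)).
λ' = 660.5 × √(0.8310/1.1690) = 660.5 × 0.84313 ≈ 556.9 nm.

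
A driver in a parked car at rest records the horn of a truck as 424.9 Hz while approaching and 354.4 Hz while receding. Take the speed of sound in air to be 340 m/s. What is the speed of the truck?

31 m/s

f₁/f₂ = (v + v_s)/(v − v_s), so v_s = v · (f₁ − f₂)/(f₁ + f₂).
v_s = 340 × (424.9 − 354.4)/(424.9 + 354.4) = 340 × 70.5/779.3 ≈ 31 m/s.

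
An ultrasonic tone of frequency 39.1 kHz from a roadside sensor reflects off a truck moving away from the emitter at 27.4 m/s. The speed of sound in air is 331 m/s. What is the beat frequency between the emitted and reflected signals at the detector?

5978 Hz

The truck first receives the wave as a moving observer: f₁ = f₀ · (v − u)/v = 39.1 × (331 − 27.4)/331 ≈ 35.86 kHz.
On reflection it acts as a source moving away from the stationary detector: f₂ = f₁ · v/(v + u) = 35.86 × 331/358.4 ≈ 33.12 kHz.
Beat frequency (with f₀ = 39100 Hz): |f₂ − f₀| = 2u·f₀/(v + u) = 2 × 27.4 × 39100/358.4 ≈ 5978 Hz.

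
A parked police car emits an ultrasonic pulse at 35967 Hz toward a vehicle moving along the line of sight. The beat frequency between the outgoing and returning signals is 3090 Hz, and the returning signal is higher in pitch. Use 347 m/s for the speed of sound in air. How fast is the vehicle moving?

14.3 m/s

Double Doppler shift off a moving reflector: f₂ = f₀ · (v + u)/(v − u) (u > 0 toward emitter).
Returning signal is higher, so f₂ = f₀ + Δf = 35967 + 3090 = 39057 Hz.
Rearranging, u = v · (f₂ − f₀)/(f₂ + f₀) = 347 × 3090/75024 ≈ 14.3 m/s.
So the vehicle is moving at 14.3 m/s toward the emitter.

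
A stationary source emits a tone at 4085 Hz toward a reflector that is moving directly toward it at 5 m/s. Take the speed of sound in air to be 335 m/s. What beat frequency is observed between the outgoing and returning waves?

The reflector first receives the wave as a moving observer: f₁ = f₀ · (v + u)/v = 4085 × (335 + 5)/335 ≈ 4146.0 Hz.
On reflection it acts as a source moving toward the stationary detector: f₂ = f₁ · v/(v − u) = 4146.0 × 335/330 ≈ 4208.8 Hz.
Equivalently f₂ = f₀ · (v + u)/(v − u).
Beat frequency: |f₂ − f₀| = 2u·f₀/(v − u) = 2 × 5 × 4085/330 ≈ 124 Hz.

124 Hz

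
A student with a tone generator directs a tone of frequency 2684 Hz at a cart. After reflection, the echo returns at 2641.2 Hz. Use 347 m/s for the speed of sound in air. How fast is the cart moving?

Double Doppler shift off a moving reflector: f₂ = f₀ · (v + u)/(v − u) (u > 0 toward emitter).
Rearranging, u = v · (f₂ − f₀)/(f₂ + f₀) = 347 × -42.8/5325.2 ≈ -2.79 m/s.
So the cart is moving at 2.79 m/s away from the emitter.

2.79 m/s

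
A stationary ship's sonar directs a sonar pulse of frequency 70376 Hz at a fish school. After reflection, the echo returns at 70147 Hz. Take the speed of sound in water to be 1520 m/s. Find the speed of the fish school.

2.48 m/s

Double Doppler shift off a moving reflector: f₂ = f₀ · (v + u)/(v − u) (u > 0 toward emitter).
Rearranging, u = v · (f₂ − f₀)/(f₂ + f₀) = 1520 × -229/140523 ≈ -2.48 m/s.
So the fish school is moving at 2.48 m/s away from the emitter.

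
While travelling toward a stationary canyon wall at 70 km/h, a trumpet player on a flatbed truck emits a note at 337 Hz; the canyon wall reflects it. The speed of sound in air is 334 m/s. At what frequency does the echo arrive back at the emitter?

70 km/h = 19.44 m/s.
The canyon wall receives the sound from a moving source: f₁ = f₀ · v/(v − v_e) = 337 × 334/314.56 ≈ 358 Hz.
On the return leg the trumpet player on a flatbed truck is a moving observer: f₂ = f₁ · (v + v_e)/v = 358 × 353.44/334 ≈ 379 Hz.
Equivalently f₂ = f₀ · (v + v_e)/(v − v_e).

379 Hz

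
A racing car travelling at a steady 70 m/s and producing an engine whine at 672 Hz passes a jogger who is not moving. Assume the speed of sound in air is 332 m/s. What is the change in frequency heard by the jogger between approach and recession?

297 Hz

Approaching: f₁ = f · v/(v − v_s) = 672 × 332/262 ≈ 852 Hz.
Receding: f₂ = f · v/(v + v_s) = 672 × 332/402 ≈ 555 Hz.
Drop: f₁ − f₂ = 2f·v·v_s/(v² − v_s²) = 2 × 672 × 332 × 70/(332² − 70²) ≈ 297 Hz.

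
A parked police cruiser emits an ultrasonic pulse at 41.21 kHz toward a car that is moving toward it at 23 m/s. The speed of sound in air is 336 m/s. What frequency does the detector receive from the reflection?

47.3 kHz

At the car (a moving observer), f₁ = f₀ · (v + u)/v = 41.21 × 359/336 ≈ 44.0 kHz.
The reflection then acts as a moving source: f₂ = f₁ · v/(v − u) ≈ 47.3 kHz.
Equivalently f₂ = f₀ · (v + u)/(v − u).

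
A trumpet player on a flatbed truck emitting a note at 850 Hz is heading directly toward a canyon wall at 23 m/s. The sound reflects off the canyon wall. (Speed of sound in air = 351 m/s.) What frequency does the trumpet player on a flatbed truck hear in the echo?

The canyon wall receives the sound from a moving source: f₁ = f₀ · v/(v − v_e) = 850 × 351/328 ≈ 910 Hz.
On the return leg the trumpet player on a flatbed truck is a moving observer: f₂ = f₁ · (v + v_e)/v = 910 × 374/351 ≈ 969 Hz.
Equivalently f₂ = f₀ · (v + v_e)/(v − v_e).

969 Hz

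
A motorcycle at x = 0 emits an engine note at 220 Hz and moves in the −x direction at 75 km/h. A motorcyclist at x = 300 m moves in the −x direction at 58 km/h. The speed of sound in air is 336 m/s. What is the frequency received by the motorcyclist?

217 Hz

75 km/h = 20.83 m/s; 58 km/h = 16.11 m/s.
The observer lies on the +x side, so the source is heading away from the observer and the observer is heading toward the source.
General Doppler shift: f' = f · (v + v_o)/(v + v_s).
f' = 220 × (336 + 16.11)/(336 + 20.83) = 220 × 352.11/356.83 ≈ 217 Hz.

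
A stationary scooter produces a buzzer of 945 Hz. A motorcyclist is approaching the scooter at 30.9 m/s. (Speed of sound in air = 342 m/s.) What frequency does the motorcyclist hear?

Moving observer, stationary source: f' = f · (v + v_o)/v.
f' = 945 × (342 + 30.9)/342 = 945 × 372.9/342 ≈ 1030 Hz.

1030 Hz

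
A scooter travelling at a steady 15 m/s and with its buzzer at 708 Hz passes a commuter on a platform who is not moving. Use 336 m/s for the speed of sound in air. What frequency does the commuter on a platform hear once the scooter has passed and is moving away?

Receding: f₂ = f · v/(v + v_s) = 708 × 336/351 ≈ 678 Hz.

678 Hz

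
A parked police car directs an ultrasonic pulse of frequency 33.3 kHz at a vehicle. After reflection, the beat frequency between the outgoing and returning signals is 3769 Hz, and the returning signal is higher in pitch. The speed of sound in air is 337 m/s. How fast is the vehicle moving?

18.0 m/s

Double Doppler shift off a moving reflector: f₂ = f₀ · (v + u)/(v − u) (u > 0 toward emitter).
Returning signal is higher, so f₂ = f₀ + Δf = 33300 + 3769 = 37069 Hz.
Rearranging, u = v · (f₂ − f₀)/(f₂ + f₀) = 337 × 3769/70369 ≈ 18.0 m/s.
So the vehicle is moving at 18.0 m/s toward the emitter.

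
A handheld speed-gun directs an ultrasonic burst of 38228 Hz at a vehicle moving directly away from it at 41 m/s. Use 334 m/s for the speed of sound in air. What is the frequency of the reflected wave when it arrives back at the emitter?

29869 Hz

The vehicle first receives the wave as a moving observer: f₁ = f₀ · (v − u)/v = 38228 × (334 − 41)/334 ≈ 33535 Hz.
On reflection it acts as a source moving away from the stationary detector: f₂ = f₁ · v/(v + u) = 33535 × 334/375 ≈ 29869 Hz.
Equivalently f₂ = f₀ · (v − u)/(v + u).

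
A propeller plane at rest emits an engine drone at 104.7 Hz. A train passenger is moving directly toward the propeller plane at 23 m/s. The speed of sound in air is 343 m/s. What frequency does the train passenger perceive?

Only the observer moves, toward the source, so f' = f · (v + v_o)/v.
f' = 104.7 × (343 + 23)/343 = 104.7 × 366/343 ≈ 112 Hz.

112 Hz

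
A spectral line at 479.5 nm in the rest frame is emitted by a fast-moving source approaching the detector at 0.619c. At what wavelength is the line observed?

232.6 nm

Relativistic Doppler for wavelength: λ' = λ₀ · √((1 − β)/(1 + β)).
λ' = 479.5 × √(0.3810/1.6190) = 479.5 × 0.48511 ≈ 232.6 nm.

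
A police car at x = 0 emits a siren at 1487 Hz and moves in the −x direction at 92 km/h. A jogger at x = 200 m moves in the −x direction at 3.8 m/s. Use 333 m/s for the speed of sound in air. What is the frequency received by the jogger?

92 km/h = 25.56 m/s.
The observer lies on the +x side, so the source is heading away from the observer and the observer is heading toward the source.
General Doppler shift: f' = f · (v + v_o)/(v + v_s).
f' = 1487 × (333 + 3.8)/(333 + 25.56) = 1487 × 336.8/358.56 ≈ 1397 Hz.

1397 Hz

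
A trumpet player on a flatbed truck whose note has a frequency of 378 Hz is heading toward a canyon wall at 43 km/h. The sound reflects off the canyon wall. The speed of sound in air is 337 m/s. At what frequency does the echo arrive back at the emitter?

406 Hz

43 km/h = 11.94 m/s.
The canyon wall receives the sound from a moving source: f₁ = f₀ · v/(v − v_e) = 378 × 337/325.06 ≈ 392 Hz.
On the return leg the trumpet player on a flatbed truck is a moving observer: f₂ = f₁ · (v + v_e)/v = 392 × 348.94/337 ≈ 406 Hz.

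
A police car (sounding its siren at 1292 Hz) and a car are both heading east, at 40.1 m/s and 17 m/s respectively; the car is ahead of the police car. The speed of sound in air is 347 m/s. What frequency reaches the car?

The car is ahead, so the police car is moving toward it while the car is moving away from the police car.
Both move, so f' = f · (v − v_o)/(v − v_s).
f' = 1292 × (347 − 17)/(347 − 40.1) = 1292 × 330/306.9 ≈ 1389 Hz.

1389 Hz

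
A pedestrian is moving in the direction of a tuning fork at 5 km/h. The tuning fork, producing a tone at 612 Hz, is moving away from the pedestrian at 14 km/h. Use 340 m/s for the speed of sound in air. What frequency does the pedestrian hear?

14 km/h = 3.889 m/s; 5 km/h = 1.389 m/s.
With source receding and observer approaching, f' = f · (v + v_o)/(v + v_s).
f' = 612 × (340 + 1.389)/(340 + 3.889) = 612 × 341.39/343.89 ≈ 608 Hz.

608 Hz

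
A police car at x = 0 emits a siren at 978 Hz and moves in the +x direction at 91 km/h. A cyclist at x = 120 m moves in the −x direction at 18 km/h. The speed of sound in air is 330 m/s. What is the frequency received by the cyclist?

91 km/h = 25.28 m/s; 18 km/h = 5 m/s.
The observer lies on the +x side, so the source is heading toward the observer and the observer is heading toward the source.
With source approaching and observer approaching, f' = f · (v + v_o)/(v − v_s).
f' = 978 × (330 + 5)/(330 − 25.28) = 978 × 335/304.72 ≈ 1075 Hz.

1075 Hz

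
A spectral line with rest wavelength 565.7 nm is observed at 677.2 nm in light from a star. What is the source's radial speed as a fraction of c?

0.178

λ'/λ₀ = 1.1971 > 1 (redshift), so the source is receding.
λ'/λ₀ = √((1 + β)/(1 − β)) for a receding source ⇒ β = (r² − 1)/(r² + 1) with r = λ'/λ₀.
β = (1.4331 − 1)/(1.4331 + 1) ≈ 0.178.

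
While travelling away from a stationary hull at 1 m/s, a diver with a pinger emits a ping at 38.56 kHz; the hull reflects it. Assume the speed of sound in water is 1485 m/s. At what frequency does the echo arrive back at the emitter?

The hull receives the sound from a moving source: f₁ = f₀ · v/(v + v_e) = 38.56 × 1485/1486 ≈ 38.5 kHz.
On the return leg the diver with a pinger is a moving observer: f₂ = f₁ · (v − v_e)/v = 38.5 × 1484/1485 ≈ 38.5 kHz.

38.5 kHz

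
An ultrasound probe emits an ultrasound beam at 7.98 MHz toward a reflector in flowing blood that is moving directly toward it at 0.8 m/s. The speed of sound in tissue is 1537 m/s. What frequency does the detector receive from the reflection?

At the reflector in flowing blood (a moving observer), f₁ = f₀ · (v + u)/v = 7.98 × 1537.8/1537 ≈ 7.984 MHz.
On reflection it acts as a source moving toward the stationary detector: f₂ = f₁ · v/(v − u) = 7.984 × 1537/1536.2 ≈ 7.988 MHz.
Equivalently f₂ = f₀ · (v + u)/(v − u).

7.988 MHz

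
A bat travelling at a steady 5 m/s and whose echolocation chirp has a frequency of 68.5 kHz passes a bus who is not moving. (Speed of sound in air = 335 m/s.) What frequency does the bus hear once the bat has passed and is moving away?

67.5 kHz

Receding: f₂ = f · v/(v + v_s) = 68.5 × 335/340 ≈ 67.5 kHz.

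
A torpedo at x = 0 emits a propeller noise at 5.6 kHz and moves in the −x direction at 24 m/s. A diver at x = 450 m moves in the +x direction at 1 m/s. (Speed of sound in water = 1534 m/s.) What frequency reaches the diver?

5.51 kHz

The observer lies on the +x side, so the source is heading away from the observer and the observer is heading away from the source.
Both move, so f' = f · (v − v_o)/(v + v_s).
f' = 5.6 × (1534 − 1)/(1534 + 24) = 5.6 × 1533/1558 ≈ 5.51 kHz.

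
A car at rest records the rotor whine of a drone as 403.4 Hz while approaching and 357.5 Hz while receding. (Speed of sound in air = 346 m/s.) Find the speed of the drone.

f₁/f₂ = (v + v_s)/(v − v_s), so v_s = v · (f₁ − f₂)/(f₁ + f₂).
v_s = 346 × (403.4 − 357.5)/(403.4 + 357.5) = 346 × 45.9/760.9 ≈ 20.9 m/s.

20.9 m/s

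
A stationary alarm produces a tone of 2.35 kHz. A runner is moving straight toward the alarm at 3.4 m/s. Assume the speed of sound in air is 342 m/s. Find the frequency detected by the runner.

Moving observer, stationary source: f' = f · (v + v_o)/v.
f' = 2.35 × (342 + 3.4)/342 = 2.35 × 345.4/342 ≈ 2.37 kHz.

2.37 kHz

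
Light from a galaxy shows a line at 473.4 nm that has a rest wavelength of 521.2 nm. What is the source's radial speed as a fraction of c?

0.096c

λ'/λ₀ = 0.9083 < 1 (blueshift), so the source is approaching.
λ'/λ₀ = √((1 − β)/(1 + β)) for an approaching source ⇒ β = (1 − r²)/(1 + r²) with r = λ'/λ₀.
β = (1 − 0.8250)/(1 + 0.8250) ≈ 0.096.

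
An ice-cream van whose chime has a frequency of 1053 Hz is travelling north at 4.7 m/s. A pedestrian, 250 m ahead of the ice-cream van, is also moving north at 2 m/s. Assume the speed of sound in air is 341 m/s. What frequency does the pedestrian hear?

The pedestrian is ahead, so the ice-cream van is moving toward it while the pedestrian is moving away from the ice-cream van.
Both move, so f' = f · (v − v_o)/(v − v_s).
f' = 1053 × (341 − 2)/(341 − 4.7) = 1053 × 339/336.3 ≈ 1061 Hz.

1061 Hz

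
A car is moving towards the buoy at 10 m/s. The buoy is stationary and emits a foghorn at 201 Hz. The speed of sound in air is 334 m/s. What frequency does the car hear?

207 Hz

Moving observer, stationary source: f' = f · (v + v_o)/v.
f' = 201 × (334 + 10)/334 = 201 × 344/334 ≈ 207 Hz.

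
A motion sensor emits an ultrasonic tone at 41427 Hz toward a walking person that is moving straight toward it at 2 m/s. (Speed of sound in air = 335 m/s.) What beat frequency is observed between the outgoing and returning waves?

498 Hz

At the walking person (a moving observer), f₁ = f₀ · (v + u)/v = 41427 × 337/335 ≈ 41674 Hz.
The reflection then acts as a moving source: f₂ = f₁ · v/(v − u) ≈ 41925 Hz.
Equivalently f₂ = f₀ · (v + u)/(v − u).
Beat frequency: |f₂ − f₀| = 2u·f₀/(v − u) = 2 × 2 × 41427/333 ≈ 498 Hz.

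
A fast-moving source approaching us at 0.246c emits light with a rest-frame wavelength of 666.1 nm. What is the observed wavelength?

518.2 nm

Relativistic Doppler for wavelength: λ' = λ₀ · √((1 − β)/(1 + β)).
λ' = 666.1 × √(0.7540/1.2460) = 666.1 × 0.77791 ≈ 518.2 nm.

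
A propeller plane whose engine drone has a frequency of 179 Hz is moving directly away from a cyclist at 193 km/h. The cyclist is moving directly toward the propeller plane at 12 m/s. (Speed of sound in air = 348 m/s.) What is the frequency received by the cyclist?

193 km/h = 53.61 m/s.
With source receding and observer approaching, f' = f · (v + v_o)/(v + v_s).
f' = 179 × (348 + 12)/(348 + 53.61) = 179 × 360/401.61 ≈ 160 Hz.

160 Hz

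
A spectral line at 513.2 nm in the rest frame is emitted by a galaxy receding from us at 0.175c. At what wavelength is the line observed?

Relativistic Doppler for wavelength: λ' = λ₀ · √((1 + β)/(1 − β)).
λ' = 513.2 × √(1.1750/0.8250) = 513.2 × 1.19342 ≈ 612.5 nm.

612.5 nm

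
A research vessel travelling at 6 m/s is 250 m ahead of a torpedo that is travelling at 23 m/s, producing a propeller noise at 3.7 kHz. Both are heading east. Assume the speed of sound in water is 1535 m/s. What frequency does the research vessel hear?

3.74 kHz

The research vessel is ahead, so the torpedo is moving toward it while the research vessel is moving away from the torpedo.
With source approaching and observer receding, f' = f · (v − v_o)/(v − v_s).
f' = 3.7 × (1535 − 6)/(1535 − 23) = 3.7 × 1529/1512 ≈ 3.74 kHz.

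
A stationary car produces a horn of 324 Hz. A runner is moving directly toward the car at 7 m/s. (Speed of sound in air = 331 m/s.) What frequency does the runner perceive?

Moving observer, stationary source: f' = f · (v + v_o)/v.
f' = 324 × (331 + 7)/331 = 324 × 338/331 ≈ 331 Hz.

331 Hz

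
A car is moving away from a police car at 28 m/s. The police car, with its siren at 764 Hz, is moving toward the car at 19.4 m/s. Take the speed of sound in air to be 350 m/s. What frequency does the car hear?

General Doppler shift: f' = f · (v − v_o)/(v − v_s).
f' = 764 × (350 − 28)/(350 − 19.4) = 764 × 322/330.6 ≈ 744 Hz.

744 Hz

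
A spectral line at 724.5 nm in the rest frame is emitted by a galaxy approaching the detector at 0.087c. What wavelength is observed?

664.0 nm

Relativistic Doppler for wavelength: λ' = λ₀ · √((1 − β)/(1 + β)).
λ' = 724.5 × √(0.9130/1.0870) = 724.5 × 0.91647 ≈ 664.0 nm.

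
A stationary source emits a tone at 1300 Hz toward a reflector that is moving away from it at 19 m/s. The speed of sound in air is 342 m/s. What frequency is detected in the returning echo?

1163 Hz

The reflector first receives the wave as a moving observer: f₁ = f₀ · (v − u)/v = 1300 × (342 − 19)/342 ≈ 1228 Hz.
The reflection then acts as a moving source: f₂ = f₁ · v/(v + u) ≈ 1163 Hz.
Equivalently f₂ = f₀ · (v − u)/(v + u).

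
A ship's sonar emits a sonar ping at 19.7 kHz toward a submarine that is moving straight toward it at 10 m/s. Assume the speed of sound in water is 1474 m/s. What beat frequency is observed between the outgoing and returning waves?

269 Hz

The submarine first receives the wave as a moving observer: f₁ = f₀ · (v + u)/v = 19.7 × (1474 + 10)/1474 ≈ 19.834 kHz.
The reflection then acts as a moving source: f₂ = f₁ · v/(v − u) ≈ 19.969 kHz.
Equivalently f₂ = f₀ · (v + u)/(v − u).
Beat frequency (with f₀ = 19700 Hz): |f₂ − f₀| = 2u·f₀/(v − u) = 2 × 10 × 19700/1464 ≈ 269 Hz.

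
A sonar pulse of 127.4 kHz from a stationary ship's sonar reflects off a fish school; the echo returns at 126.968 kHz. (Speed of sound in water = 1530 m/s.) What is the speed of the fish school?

Double Doppler shift off a moving reflector: f₂ = f₀ · (v + u)/(v − u) (u > 0 toward emitter).
Rearranging, u = v · (f₂ − f₀)/(f₂ + f₀) = 1530 × -0.432/254.368 ≈ -2.60 m/s.
So the fish school is moving at 2.60 m/s away from the emitter.

2.60 m/s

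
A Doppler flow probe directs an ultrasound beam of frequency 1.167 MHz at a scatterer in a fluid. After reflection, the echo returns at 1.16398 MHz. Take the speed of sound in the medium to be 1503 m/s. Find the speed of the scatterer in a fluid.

Double Doppler shift off a moving reflector: f₂ = f₀ · (v + u)/(v − u) (u > 0 toward emitter).
Rearranging, u = v · (f₂ − f₀)/(f₂ + f₀) = 1503 × -0.00302/2.33098 ≈ -1.95 m/s.
So the scatterer in a fluid is moving at 1.95 m/s away from the emitter.

1.95 m/s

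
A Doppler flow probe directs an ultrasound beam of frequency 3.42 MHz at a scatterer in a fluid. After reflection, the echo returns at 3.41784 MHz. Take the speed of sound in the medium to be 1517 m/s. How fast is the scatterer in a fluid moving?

0.48 m/s

Double Doppler shift off a moving reflector: f₂ = f₀ · (v + u)/(v − u) (u > 0 toward emitter).
Rearranging, u = v · (f₂ − f₀)/(f₂ + f₀) = 1517 × -0.00216/6.83784 ≈ -0.48 m/s.
So the scatterer in a fluid is moving at 0.48 m/s away from the emitter.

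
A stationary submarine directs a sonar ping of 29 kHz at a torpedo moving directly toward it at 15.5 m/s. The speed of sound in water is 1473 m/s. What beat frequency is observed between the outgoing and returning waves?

617 Hz

At the torpedo (a moving observer), f₁ = f₀ · (v + u)/v = 29 × 1488.5/1473 ≈ 29.305 kHz.
The reflection then acts as a moving source: f₂ = f₁ · v/(v − u) ≈ 29.617 kHz.
Beat frequency (with f₀ = 29000 Hz): |f₂ − f₀| = 2u·f₀/(v − u) = 2 × 15.5 × 29000/1457.5 ≈ 617 Hz.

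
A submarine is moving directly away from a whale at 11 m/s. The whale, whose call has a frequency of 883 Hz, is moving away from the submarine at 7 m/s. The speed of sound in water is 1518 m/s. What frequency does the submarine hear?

With source receding and observer receding, f' = f · (v − v_o)/(v + v_s).
f' = 883 × (1518 − 11)/(1518 + 7) = 883 × 1507/1525 ≈ 873 Hz.

873 Hz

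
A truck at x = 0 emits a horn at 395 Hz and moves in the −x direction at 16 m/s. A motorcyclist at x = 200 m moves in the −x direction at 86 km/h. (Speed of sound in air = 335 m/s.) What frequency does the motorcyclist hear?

86 km/h = 23.89 m/s.
The observer lies on the +x side, so the source is heading away from the observer and the observer is heading toward the source.
General Doppler shift: f' = f · (v + v_o)/(v + v_s).
f' = 395 × (335 + 23.89)/(335 + 16) = 395 × 358.89/351 ≈ 404 Hz.

404 Hz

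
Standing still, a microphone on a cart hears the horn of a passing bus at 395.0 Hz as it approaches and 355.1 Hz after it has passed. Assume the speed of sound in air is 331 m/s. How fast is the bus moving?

17.6 m/s

f₁/f₂ = (v + v_s)/(v − v_s), so v_s = v · (f₁ − f₂)/(f₁ + f₂).
v_s = 331 × (395.0 − 355.1)/(395.0 + 355.1) = 331 × 39.9/750.1 ≈ 17.6 m/s.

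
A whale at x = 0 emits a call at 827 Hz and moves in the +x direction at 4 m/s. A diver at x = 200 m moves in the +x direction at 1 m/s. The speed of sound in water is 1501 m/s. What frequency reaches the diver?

The observer lies on the +x side, so the source is heading toward the observer and the observer is heading away from the source.
With source approaching and observer receding, f' = f · (v − v_o)/(v − v_s).
f' = 827 × (1501 − 1)/(1501 − 4) = 827 × 1500/1497 ≈ 829 Hz.

829 Hz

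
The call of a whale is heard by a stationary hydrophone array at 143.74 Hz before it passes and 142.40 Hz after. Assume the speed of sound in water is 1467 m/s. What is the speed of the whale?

f₁/f₂ = (v + v_s)/(v − v_s), so v_s = v · (f₁ − f₂)/(f₁ + f₂).
v_s = 1467 × (143.74 − 142.40)/(143.74 + 142.40) = 1467 × 1.34/286.14 ≈ 6.9 m/s.

6.9 m/s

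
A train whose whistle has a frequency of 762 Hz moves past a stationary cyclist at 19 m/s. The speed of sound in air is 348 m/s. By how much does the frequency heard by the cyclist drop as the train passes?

83.5 Hz

Approaching: f₁ = f · v/(v − v_s) = 762 × 348/329 ≈ 806.0 Hz.
Receding: f₂ = f · v/(v + v_s) = 762 × 348/367 ≈ 722.6 Hz.
Drop: f₁ − f₂ = 2f·v·v_s/(v² − v_s²) = 2 × 762 × 348 × 19/(348² − 19²) ≈ 83.5 Hz.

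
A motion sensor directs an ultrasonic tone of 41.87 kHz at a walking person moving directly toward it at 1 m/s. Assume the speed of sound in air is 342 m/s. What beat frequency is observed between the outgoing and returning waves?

At the walking person (a moving observer), f₁ = f₀ · (v + u)/v = 41.87 × 343/342 ≈ 41.992 kHz.
The reflection then acts as a moving source: f₂ = f₁ · v/(v − u) ≈ 42.116 kHz.
Beat frequency (with f₀ = 41870 Hz): |f₂ − f₀| = 2u·f₀/(v − u) = 2 × 1 × 41870/341 ≈ 246 Hz.

246 Hz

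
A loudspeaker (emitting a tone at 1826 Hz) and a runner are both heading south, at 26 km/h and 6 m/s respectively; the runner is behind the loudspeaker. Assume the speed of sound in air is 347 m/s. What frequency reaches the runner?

1820 Hz

26 km/h = 7.222 m/s.
The runner is behind, so the loudspeaker is moving away from it while the runner is moving toward the loudspeaker.
General Doppler shift: f' = f · (v + v_o)/(v + v_s).
f' = 1826 × (347 + 6)/(347 + 7.222) = 1826 × 353/354.22 ≈ 1820 Hz.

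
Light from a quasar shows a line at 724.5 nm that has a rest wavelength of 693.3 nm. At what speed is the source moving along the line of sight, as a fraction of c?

0.044

λ'/λ₀ = 1.0450 > 1 (redshift), so the source is receding.
λ'/λ₀ = √((1 + β)/(1 − β)) for a receding source ⇒ β = (r² − 1)/(r² + 1) with r = λ'/λ₀.
β = (1.0920 − 1)/(1.0920 + 1) ≈ 0.044.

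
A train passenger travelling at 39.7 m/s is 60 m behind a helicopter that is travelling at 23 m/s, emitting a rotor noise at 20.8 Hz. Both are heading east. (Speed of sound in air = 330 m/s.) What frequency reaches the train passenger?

The train passenger is behind, so the helicopter is moving away from it while the train passenger is moving toward the helicopter.
With source receding and observer approaching, f' = f · (v + v_o)/(v + v_s).
f' = 20.8 × (330 + 39.7)/(330 + 23) = 20.8 × 369.7/353 ≈ 21.8 Hz.

21.8 Hz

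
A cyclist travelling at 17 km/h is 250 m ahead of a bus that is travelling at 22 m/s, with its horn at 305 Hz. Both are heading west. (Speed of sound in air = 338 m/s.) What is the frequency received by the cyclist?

322 Hz

17 km/h = 4.722 m/s.
The cyclist is ahead, so the bus is moving toward it while the cyclist is moving away from the bus.
General Doppler shift: f' = f · (v − v_o)/(v − v_s).
f' = 305 × (338 − 4.722)/(338 − 22) = 305 × 333.28/316 ≈ 322 Hz.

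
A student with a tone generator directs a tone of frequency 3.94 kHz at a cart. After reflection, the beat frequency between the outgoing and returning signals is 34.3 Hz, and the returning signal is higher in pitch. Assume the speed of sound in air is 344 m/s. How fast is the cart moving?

1.49 m/s

Double Doppler shift off a moving reflector: f₂ = f₀ · (v + u)/(v − u) (u > 0 toward emitter).
Returning signal is higher, so f₂ = f₀ + Δf = 3940 + 34.3 = 3974.3 Hz.
Rearranging, u = v · (f₂ − f₀)/(f₂ + f₀) = 344 × 34.3/7914.3 ≈ 1.49 m/s.
So the cart is moving at 1.49 m/s toward the emitter.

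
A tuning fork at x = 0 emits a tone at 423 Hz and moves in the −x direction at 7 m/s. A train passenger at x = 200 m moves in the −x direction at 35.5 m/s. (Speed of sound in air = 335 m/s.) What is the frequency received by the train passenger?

The observer lies on the +x side, so the source is heading away from the observer and the observer is heading toward the source.
General Doppler shift: f' = f · (v + v_o)/(v + v_s).
f' = 423 × (335 + 35.5)/(335 + 7) = 423 × 370.5/342 ≈ 458 Hz.

458 Hz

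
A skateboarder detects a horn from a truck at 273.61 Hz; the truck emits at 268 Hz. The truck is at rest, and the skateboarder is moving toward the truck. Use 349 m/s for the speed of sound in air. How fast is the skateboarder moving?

f' = f · (v + v_o)/v ⇒ v_o = v · |f'/f − 1|.
v_o = 349 × |273.61/268 − 1| = 349 × 0.02093 ≈ 7.3 m/s.

7.3 m/s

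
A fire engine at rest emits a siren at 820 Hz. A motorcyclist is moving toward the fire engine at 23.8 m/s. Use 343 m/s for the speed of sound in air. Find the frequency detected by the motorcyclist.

877 Hz

Only the observer moves, toward the source, so f' = f · (v + v_o)/v.
f' = 820 × (343 + 23.8)/343 = 820 × 366.8/343 ≈ 877 Hz.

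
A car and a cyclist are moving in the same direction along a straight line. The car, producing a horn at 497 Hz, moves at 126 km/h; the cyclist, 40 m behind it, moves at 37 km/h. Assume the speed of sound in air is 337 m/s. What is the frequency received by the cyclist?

126 km/h = 35 m/s; 37 km/h = 10.28 m/s.
The cyclist is behind, so the car is moving away from it while the cyclist is moving toward the car.
Both move, so f' = f · (v + v_o)/(v + v_s).
f' = 497 × (337 + 10.28)/(337 + 35) = 497 × 347.28/372 ≈ 464 Hz.

464 Hz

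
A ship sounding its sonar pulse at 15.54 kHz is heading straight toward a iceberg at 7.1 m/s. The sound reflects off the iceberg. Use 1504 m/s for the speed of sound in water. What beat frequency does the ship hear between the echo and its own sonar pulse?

The iceberg receives the sound from a moving source: f₁ = f₀ · v/(v − v_e) = 15.54 × 1504/1496.9 ≈ 15.6137 kHz.
On the return leg the ship is a moving observer: f₂ = f₁ · (v + v_e)/v = 15.6137 × 1511.1/1504 ≈ 15.6874 kHz.
Beat against the emitted tone (with f₀ = 15540 Hz): |f₂ − f₀| = 2v_e·f₀/(v − v_e) = 2 × 7.1 × 15540/1496.9 ≈ 147 Hz.

147 Hz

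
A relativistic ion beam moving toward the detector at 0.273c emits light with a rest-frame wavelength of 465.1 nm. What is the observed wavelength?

Relativistic Doppler for wavelength: λ' = λ₀ · √((1 − β)/(1 + β)).
λ' = 465.1 × √(0.7270/1.2730) = 465.1 × 0.75571 ≈ 351.5 nm.

351.5 nm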